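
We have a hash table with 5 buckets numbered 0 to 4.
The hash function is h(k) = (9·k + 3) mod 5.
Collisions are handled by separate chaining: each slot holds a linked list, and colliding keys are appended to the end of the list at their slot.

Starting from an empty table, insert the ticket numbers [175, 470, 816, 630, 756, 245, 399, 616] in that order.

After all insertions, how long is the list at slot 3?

4

175 -> bucket 3
470 -> bucket 3 (collision)
816 -> bucket 2
630 -> bucket 3 (collision)
756 -> bucket 2 (collision)
245 -> bucket 3 (collision)
399 -> bucket 4
616 -> bucket 2 (collision)
Final buckets:
0: _
1: _
2: 816 -> 756 -> 616
3: 175 -> 470 -> 630 -> 245
4: 399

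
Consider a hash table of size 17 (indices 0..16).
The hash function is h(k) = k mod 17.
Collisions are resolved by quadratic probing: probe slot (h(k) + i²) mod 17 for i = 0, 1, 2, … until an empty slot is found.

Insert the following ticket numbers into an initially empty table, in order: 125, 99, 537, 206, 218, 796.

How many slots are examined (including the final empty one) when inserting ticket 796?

Insert 125: h=6, slot 6 empty -> index 6.
Insert 99: h=14, slot 14 empty -> index 14.
Insert 537: h=10, slot 10 empty -> index 10.
Insert 206: h=2, slot 2 empty -> index 2.
Insert 218: h=14, slot 14 occupied -> index 15.
Insert 796: h=14, slots 14,15 occupied -> index 1.
Table: [., 796, 206, ., ., ., 125, ., ., ., 537, ., ., ., 99, 218, .]

3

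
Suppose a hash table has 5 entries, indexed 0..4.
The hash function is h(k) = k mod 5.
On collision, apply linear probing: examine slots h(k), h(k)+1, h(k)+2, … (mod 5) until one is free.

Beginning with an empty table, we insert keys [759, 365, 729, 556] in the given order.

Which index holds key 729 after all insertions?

1

Insert 759: h=4, slot 4 empty -> index 4.
Insert 365: h=0, slot 0 empty -> index 0.
Insert 729: h=4, slots 4,0 occupied -> index 1.
Insert 556: h=1, slot 1 occupied -> index 2.
Table: [365, 729, 556, _, 759]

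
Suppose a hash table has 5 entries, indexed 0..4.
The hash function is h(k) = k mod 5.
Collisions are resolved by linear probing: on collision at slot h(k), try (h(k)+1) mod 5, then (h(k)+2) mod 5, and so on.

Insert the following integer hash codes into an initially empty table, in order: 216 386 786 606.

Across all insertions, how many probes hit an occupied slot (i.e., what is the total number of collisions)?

Insert 216: h=1, slot 1 empty => index 1.
Insert 386: h=1, slot 1 occupied => index 2.
Insert 786: h=1, slots 1,2 occupied => index 3.
Insert 606: h=1, slots 1,2,3 occupied => index 4.
Table: [_, 216, 386, 786, 606]

6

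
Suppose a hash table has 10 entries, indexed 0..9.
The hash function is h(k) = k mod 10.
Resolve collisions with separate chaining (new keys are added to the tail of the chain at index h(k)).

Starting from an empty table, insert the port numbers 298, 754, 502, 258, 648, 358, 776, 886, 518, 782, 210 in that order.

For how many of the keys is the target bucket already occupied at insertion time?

6

Insert 298: h=8, bucket 8 empty → new chain.
Insert 754: h=4, bucket 4 empty → new chain.
Insert 502: h=2, bucket 2 empty → new chain.
Insert 258: h=8, bucket 8 nonempty → append to chain.
Insert 648: h=8, bucket 8 nonempty → append to chain.
Insert 358: h=8, bucket 8 nonempty → append to chain.
Insert 776: h=6, bucket 6 empty → new chain.
Insert 886: h=6, bucket 6 nonempty → append to chain.
Insert 518: h=8, bucket 8 nonempty → append to chain.
Insert 782: h=2, bucket 2 nonempty → append to chain.
Insert 210: h=0, bucket 0 empty → new chain.
Final buckets:
0: 210
1: -
2: 502 -> 782
3: -
4: 754
5: -
6: 776 -> 886
7: -
8: 298 -> 258 -> 648 -> 358 -> 518
9: -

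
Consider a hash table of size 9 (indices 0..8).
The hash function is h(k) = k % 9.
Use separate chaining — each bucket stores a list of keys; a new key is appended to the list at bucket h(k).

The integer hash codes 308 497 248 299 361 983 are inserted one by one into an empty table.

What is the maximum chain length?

Insert 308: h=2, bucket 2 empty → new chain.
Insert 497: h=2, bucket 2 nonempty → append to chain.
Insert 248: h=5, bucket 5 empty → new chain.
Insert 299: h=2, bucket 2 nonempty → append to chain.
Insert 361: h=1, bucket 1 empty → new chain.
Insert 983: h=2, bucket 2 nonempty → append to chain.
Final buckets:
0: ∅
1: 361
2: 308 -> 497 -> 299 -> 983
3: ∅
4: ∅
5: 248
6: ∅
7: ∅
8: ∅

4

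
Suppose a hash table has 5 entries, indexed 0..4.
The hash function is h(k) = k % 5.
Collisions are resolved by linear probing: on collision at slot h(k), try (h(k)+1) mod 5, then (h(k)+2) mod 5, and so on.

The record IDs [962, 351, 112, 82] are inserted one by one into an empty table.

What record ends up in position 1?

962 hashes to 2; slot 2 is free → place at 2.
351 hashes to 1; slot 1 is free → place at 1.
112 hashes to 2; 2 taken → place at 3.
82 hashes to 2; 2,3 taken → place at 4.
Table: [-, 351, 962, 112, 82]

351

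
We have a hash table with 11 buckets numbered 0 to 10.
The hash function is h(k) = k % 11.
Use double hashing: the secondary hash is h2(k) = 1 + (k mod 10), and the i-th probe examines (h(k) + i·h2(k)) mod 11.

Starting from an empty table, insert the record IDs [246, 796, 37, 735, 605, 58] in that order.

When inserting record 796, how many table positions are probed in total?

Insert 246: h=4, slot 4 empty → index 4.
Insert 796: h=4, h2=7, slot 4 occupied → index 0.
Insert 37: h=4, h2=8, slot 4 occupied → index 1.
Insert 735: h=9, slot 9 empty → index 9.
Insert 605: h=0, h2=6, slot 0 occupied → index 6.
Insert 58: h=3, slot 3 empty → index 3.
Table: [796, 37, _, 58, 246, _, 605, _, _, 735, _]

2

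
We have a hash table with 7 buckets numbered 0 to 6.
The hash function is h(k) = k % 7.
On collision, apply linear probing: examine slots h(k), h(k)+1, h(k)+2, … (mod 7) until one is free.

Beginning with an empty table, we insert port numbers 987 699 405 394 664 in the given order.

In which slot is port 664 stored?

Insert 987: h=0, slot 0 empty -> index 0.
Insert 699: h=6, slot 6 empty -> index 6.
Insert 405: h=6, slots 6,0 occupied -> index 1.
Insert 394: h=2, slot 2 empty -> index 2.
Insert 664: h=6, slots 6,0,1,2 occupied -> index 3.
Table: [987, 405, 394, 664, _, _, 699]

3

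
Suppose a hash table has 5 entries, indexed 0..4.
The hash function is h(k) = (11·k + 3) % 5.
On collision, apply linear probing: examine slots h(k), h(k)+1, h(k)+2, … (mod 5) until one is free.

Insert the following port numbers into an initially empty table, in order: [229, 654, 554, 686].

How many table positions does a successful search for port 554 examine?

Insert 229: h=2, slot 2 empty -> index 2.
Insert 654: h=2, slot 2 occupied -> index 3.
Insert 554: h=2, slots 2,3 occupied -> index 4.
Insert 686: h=4, slot 4 occupied -> index 0.
Table: [686, -, 229, 654, 554]
Lookup 554: h=2, probe 2,3,4 → found at 4.

3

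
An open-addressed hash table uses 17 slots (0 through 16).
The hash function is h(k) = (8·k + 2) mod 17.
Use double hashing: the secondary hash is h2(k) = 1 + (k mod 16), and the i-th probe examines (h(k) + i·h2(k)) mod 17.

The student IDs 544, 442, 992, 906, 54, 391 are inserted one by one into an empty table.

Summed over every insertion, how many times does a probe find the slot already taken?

544: h=2 => slot 2
442: h=2, h2=11, probe 2,13 => slot 13
992: h=16 => slot 16
906: h=8 => slot 8
54: h=9 => slot 9
391: h=2, h2=8, probe 2,10 => slot 10
Table: [., ., 544, ., ., ., ., ., 906, 54, 391, ., ., 442, ., ., 992]

2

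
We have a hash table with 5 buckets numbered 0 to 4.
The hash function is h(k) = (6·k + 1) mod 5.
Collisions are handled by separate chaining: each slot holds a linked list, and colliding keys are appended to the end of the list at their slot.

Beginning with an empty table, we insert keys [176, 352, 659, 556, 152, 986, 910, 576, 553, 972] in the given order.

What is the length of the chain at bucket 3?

Insert 176: h=2, bucket 2 empty → new chain.
Insert 352: h=3, bucket 3 empty → new chain.
Insert 659: h=0, bucket 0 empty → new chain.
Insert 556: h=2, bucket 2 nonempty → append to chain.
Insert 152: h=3, bucket 3 nonempty → append to chain.
Insert 986: h=2, bucket 2 nonempty → append to chain.
Insert 910: h=1, bucket 1 empty → new chain.
Insert 576: h=2, bucket 2 nonempty → append to chain.
Insert 553: h=4, bucket 4 empty → new chain.
Insert 972: h=3, bucket 3 nonempty → append to chain.
Final buckets:
0: 659
1: 910
2: 176 -> 556 -> 986 -> 576
3: 352 -> 152 -> 972
4: 553

3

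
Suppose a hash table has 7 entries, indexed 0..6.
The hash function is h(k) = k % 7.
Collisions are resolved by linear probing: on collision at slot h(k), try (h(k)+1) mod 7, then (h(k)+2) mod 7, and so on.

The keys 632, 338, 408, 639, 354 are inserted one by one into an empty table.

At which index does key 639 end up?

5

632: h=2 => slot 2
338: h=2, probe 2,3 => slot 3
408: h=2, probe 2,3,4 => slot 4
639: h=2, probe 2,3,4,5 => slot 5
354: h=4, probe 4,5,6 => slot 6
Table: [-, -, 632, 338, 408, 639, 354]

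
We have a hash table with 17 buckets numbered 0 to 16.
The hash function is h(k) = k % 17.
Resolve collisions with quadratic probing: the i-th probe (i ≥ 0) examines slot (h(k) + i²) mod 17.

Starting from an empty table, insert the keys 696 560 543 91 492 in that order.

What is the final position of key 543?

696 hashes to 16; slot 16 is free => place at 16.
560 hashes to 16; 16 taken => place at 0.
543 hashes to 16; 16,0 taken => place at 3.
91 hashes to 6; slot 6 is free => place at 6.
492 hashes to 16; 16,0,3 taken => place at 8.
Table: [560, —, —, 543, —, —, 91, —, 492, —, —, —, —, —, —, —, 696]

3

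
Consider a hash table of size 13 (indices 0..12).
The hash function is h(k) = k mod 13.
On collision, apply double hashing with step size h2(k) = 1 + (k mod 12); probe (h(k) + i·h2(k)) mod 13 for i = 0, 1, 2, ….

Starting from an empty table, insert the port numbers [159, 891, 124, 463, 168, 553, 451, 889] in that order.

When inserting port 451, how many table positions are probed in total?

159: h=3 -> slot 3
891: h=7 -> slot 7
124: h=7, h2=5, probe 7,12 -> slot 12
463: h=8 -> slot 8
168: h=12, h2=1, probe 12,0 -> slot 0
553: h=7, h2=2, probe 7,9 -> slot 9
451: h=9, h2=8, probe 9,4 -> slot 4
889: h=5 -> slot 5
Table: [168, ., ., 159, 451, 889, ., 891, 463, 553, ., ., 124]

2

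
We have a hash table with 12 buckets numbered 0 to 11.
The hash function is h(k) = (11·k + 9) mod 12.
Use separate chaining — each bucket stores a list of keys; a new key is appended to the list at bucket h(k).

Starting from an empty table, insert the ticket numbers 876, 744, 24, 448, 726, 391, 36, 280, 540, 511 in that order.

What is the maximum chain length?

876 -> bucket 9
744 -> bucket 9 (collision)
24 -> bucket 9 (collision)
448 -> bucket 5
726 -> bucket 3
391 -> bucket 2
36 -> bucket 9 (collision)
280 -> bucket 5 (collision)
540 -> bucket 9 (collision)
511 -> bucket 2 (collision)
Final buckets:
0: —
1: —
2: 391 -> 511
3: 726
4: —
5: 448 -> 280
6: —
7: —
8: —
9: 876 -> 744 -> 24 -> 36 -> 540
10: —
11: —

5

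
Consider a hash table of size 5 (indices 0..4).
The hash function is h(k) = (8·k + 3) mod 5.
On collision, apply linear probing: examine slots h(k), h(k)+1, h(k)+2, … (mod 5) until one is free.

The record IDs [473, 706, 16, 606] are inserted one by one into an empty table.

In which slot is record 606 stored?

4

473 hashes to 2; slot 2 is free -> place at 2.
706 hashes to 1; slot 1 is free -> place at 1.
16 hashes to 1; 1,2 taken -> place at 3.
606 hashes to 1; 1,2,3 taken -> place at 4.
Table: [-, 706, 473, 16, 606]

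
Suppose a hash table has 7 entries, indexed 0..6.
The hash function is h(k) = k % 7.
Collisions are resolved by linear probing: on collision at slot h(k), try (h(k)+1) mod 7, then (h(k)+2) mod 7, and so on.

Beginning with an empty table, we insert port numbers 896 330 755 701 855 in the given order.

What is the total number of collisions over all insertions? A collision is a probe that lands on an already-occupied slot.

3

Insert 896: h=0, slot 0 empty → index 0.
Insert 330: h=1, slot 1 empty → index 1.
Insert 755: h=6, slot 6 empty → index 6.
Insert 701: h=1, slot 1 occupied → index 2.
Insert 855: h=1, slots 1,2 occupied → index 3.
Table: [896, 330, 701, 855, —, —, 755]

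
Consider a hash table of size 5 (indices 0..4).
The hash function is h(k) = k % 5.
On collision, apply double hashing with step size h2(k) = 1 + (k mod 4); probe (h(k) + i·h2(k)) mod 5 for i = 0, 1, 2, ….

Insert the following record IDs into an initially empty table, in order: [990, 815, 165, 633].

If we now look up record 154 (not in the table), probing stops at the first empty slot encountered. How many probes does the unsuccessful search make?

5

Insert 990: h=0, slot 0 empty => index 0.
Insert 815: h=0, h2=4, slot 0 occupied => index 4.
Insert 165: h=0, h2=2, slot 0 occupied => index 2.
Insert 633: h=3, slot 3 empty => index 3.
Table: [990, -, 165, 633, 815]
Lookup 154: h=4, h2=3, probe 4,2,0,3,1 → slot 1 empty, not found.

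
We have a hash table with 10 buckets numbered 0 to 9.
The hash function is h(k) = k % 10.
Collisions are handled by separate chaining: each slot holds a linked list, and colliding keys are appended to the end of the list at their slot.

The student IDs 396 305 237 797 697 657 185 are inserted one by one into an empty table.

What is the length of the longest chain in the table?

396 → bucket 6
305 → bucket 5
237 → bucket 7
797 → bucket 7 (collision)
697 → bucket 7 (collision)
657 → bucket 7 (collision)
185 → bucket 5 (collision)
Final buckets:
0: —
1: —
2: —
3: —
4: —
5: 305 -> 185
6: 396
7: 237 -> 797 -> 697 -> 657
8: —
9: —

4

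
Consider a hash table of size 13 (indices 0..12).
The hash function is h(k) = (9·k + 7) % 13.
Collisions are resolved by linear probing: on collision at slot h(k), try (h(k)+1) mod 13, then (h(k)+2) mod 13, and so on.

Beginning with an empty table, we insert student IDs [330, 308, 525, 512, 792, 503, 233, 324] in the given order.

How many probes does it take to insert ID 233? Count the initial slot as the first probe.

6

Insert 330: h=0, slot 0 empty -> index 0.
Insert 308: h=10, slot 10 empty -> index 10.
Insert 525: h=0, slot 0 occupied -> index 1.
Insert 512: h=0, slots 0,1 occupied -> index 2.
Insert 792: h=11, slot 11 empty -> index 11.
Insert 503: h=10, slots 10,11 occupied -> index 12.
Insert 233: h=11, slots 11,12,0,1,2 occupied -> index 3.
Insert 324: h=11, slots 11,12,0,1,2,3 occupied -> index 4.
Table: [330, 525, 512, 233, 324, ., ., ., ., ., 308, 792, 503]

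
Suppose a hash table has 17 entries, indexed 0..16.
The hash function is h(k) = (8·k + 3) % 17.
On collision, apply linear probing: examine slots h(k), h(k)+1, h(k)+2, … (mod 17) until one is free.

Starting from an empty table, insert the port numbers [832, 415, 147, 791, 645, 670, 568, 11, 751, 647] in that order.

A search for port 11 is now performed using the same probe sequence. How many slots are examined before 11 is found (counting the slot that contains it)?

6

832 hashes to 12; slot 12 is free → place at 12.
415 hashes to 8; slot 8 is free → place at 8.
147 hashes to 6; slot 6 is free → place at 6.
791 hashes to 7; slot 7 is free → place at 7.
645 hashes to 12; 12 taken → place at 13.
670 hashes to 8; 8 taken → place at 9.
568 hashes to 8; 8,9 taken → place at 10.
11 hashes to 6; 6,7,8,9,10 taken → place at 11.
751 hashes to 10; 10,11,12,13 taken → place at 14.
647 hashes to 11; 11,12,13,14 taken → place at 15.
Table: [_, _, _, _, _, _, 147, 791, 415, 670, 568, 11, 832, 645, 751, 647, _]
Lookup 11: h=6, probe 6,7,8,9,10,11 → found at 11.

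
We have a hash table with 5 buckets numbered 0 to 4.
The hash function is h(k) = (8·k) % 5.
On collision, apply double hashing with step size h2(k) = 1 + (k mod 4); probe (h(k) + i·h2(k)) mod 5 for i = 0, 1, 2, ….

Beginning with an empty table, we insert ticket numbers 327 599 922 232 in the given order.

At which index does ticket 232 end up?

327 hashes to 1; slot 1 is free -> place at 1.
599 hashes to 2; slot 2 is free -> place at 2.
922 hashes to 1, h2=3; 1 taken -> place at 4.
232 hashes to 1, h2=1; 1,2 taken -> place at 3.
Table: [., 327, 599, 232, 922]

3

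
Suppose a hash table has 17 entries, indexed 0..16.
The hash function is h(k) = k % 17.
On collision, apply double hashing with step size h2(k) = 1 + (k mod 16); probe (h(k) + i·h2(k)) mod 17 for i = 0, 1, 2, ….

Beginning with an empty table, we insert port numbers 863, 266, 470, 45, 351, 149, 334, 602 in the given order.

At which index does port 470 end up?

863: h=13 => slot 13
266: h=11 => slot 11
470: h=11, h2=7, probe 11,1 => slot 1
45: h=11, h2=14, probe 11,8 => slot 8
351: h=11, h2=16, probe 11,10 => slot 10
149: h=13, h2=6, probe 13,2 => slot 2
334: h=11, h2=15, probe 11,9 => slot 9
602: h=7 => slot 7
Table: [—, 470, 149, —, —, —, —, 602, 45, 334, 351, 266, —, 863, —, —, —]

1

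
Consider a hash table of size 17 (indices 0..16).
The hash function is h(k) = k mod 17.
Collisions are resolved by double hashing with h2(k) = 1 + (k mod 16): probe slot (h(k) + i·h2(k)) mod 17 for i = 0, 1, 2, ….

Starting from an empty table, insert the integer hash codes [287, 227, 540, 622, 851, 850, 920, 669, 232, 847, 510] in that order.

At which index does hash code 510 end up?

9

287 hashes to 15; slot 15 is free → place at 15.
227 hashes to 6; slot 6 is free → place at 6.
540 hashes to 13; slot 13 is free → place at 13.
622 hashes to 10; slot 10 is free → place at 10.
851 hashes to 1; slot 1 is free → place at 1.
850 hashes to 0; slot 0 is free → place at 0.
920 hashes to 2; slot 2 is free → place at 2.
669 hashes to 6, h2=14; 6 taken → place at 3.
232 hashes to 11; slot 11 is free → place at 11.
847 hashes to 14; slot 14 is free → place at 14.
510 hashes to 0, h2=15; 0,15,13,11 taken → place at 9.
Table: [850, 851, 920, 669, ., ., 227, ., ., 510, 622, 232, ., 540, 847, 287, .]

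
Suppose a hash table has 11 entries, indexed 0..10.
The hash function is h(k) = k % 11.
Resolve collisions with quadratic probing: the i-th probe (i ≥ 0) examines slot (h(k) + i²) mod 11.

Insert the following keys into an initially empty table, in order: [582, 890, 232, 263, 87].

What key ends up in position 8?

87

582 hashes to 10; slot 10 is free => place at 10.
890 hashes to 10; 10 taken => place at 0.
232 hashes to 1; slot 1 is free => place at 1.
263 hashes to 10; 10,0 taken => place at 3.
87 hashes to 10; 10,0,3 taken => place at 8.
Table: [890, 232, ∅, 263, ∅, ∅, ∅, ∅, 87, ∅, 582]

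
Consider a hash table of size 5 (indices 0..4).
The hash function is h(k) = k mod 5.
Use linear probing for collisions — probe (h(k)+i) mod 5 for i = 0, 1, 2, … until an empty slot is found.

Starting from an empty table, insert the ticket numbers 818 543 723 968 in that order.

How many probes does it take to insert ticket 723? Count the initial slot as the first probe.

3

818 hashes to 3; slot 3 is free -> place at 3.
543 hashes to 3; 3 taken -> place at 4.
723 hashes to 3; 3,4 taken -> place at 0.
968 hashes to 3; 3,4,0 taken -> place at 1.
Table: [723, 968, ., 818, 543]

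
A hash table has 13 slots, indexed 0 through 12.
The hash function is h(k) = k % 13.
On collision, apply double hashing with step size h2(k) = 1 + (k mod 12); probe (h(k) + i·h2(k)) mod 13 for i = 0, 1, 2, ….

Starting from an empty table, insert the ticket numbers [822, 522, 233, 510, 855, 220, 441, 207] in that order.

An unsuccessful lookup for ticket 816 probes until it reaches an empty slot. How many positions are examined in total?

822: h=3 => slot 3
522: h=2 => slot 2
233: h=12 => slot 12
510: h=3, h2=7, probe 3,10 => slot 10
855: h=10, h2=4, probe 10,1 => slot 1
220: h=12, h2=5, probe 12,4 => slot 4
441: h=12, h2=10, probe 12,9 => slot 9
207: h=12, h2=4, probe 12,3,7 => slot 7
Table: [_, 855, 522, 822, 220, _, _, 207, _, 441, 510, _, 233]
Lookup 816: h=10, h2=1, probe 10,11 → slot 11 empty, not found.

2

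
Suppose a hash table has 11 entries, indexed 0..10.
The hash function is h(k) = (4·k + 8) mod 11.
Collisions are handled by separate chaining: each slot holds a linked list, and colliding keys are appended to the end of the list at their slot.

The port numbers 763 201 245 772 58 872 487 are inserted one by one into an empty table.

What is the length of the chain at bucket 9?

5

763 → bucket 2
201 → bucket 9
245 → bucket 9 (collision)
772 → bucket 5
58 → bucket 9 (collision)
872 → bucket 9 (collision)
487 → bucket 9 (collision)
Final buckets:
0: _
1: _
2: 763
3: _
4: _
5: 772
6: _
7: _
8: _
9: 201 -> 245 -> 58 -> 872 -> 487
10: _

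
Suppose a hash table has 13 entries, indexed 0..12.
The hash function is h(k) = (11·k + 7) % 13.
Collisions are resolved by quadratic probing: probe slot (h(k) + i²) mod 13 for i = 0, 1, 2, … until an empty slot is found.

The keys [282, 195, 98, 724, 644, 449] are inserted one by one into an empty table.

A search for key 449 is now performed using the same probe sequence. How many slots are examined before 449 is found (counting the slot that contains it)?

Insert 282: h=2, slot 2 empty -> index 2.
Insert 195: h=7, slot 7 empty -> index 7.
Insert 98: h=6, slot 6 empty -> index 6.
Insert 724: h=2, slot 2 occupied -> index 3.
Insert 644: h=6, slots 6,7 occupied -> index 10.
Insert 449: h=6, slots 6,7,10,2 occupied -> index 9.
Table: [—, —, 282, 724, —, —, 98, 195, —, 449, 644, —, —]
Lookup 449: h=6, probe 6,7,10,2,9 → found at 9.

5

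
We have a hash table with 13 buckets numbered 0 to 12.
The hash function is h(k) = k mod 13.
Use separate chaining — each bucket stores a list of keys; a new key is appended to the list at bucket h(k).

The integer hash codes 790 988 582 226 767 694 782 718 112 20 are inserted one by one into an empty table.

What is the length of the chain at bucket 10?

2

790 -> bucket 10
988 -> bucket 0
582 -> bucket 10 (collision)
226 -> bucket 5
767 -> bucket 0 (collision)
694 -> bucket 5 (collision)
782 -> bucket 2
718 -> bucket 3
112 -> bucket 8
20 -> bucket 7
Final buckets:
0: 988 -> 767
1: _
2: 782
3: 718
4: _
5: 226 -> 694
6: _
7: 20
8: 112
9: _
10: 790 -> 582
11: _
12: _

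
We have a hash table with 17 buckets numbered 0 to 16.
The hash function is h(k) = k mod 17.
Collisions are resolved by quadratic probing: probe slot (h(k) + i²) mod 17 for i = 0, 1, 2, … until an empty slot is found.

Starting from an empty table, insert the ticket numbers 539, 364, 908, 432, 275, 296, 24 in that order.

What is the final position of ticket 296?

539 hashes to 12; slot 12 is free => place at 12.
364 hashes to 7; slot 7 is free => place at 7.
908 hashes to 7; 7 taken => place at 8.
432 hashes to 7; 7,8 taken => place at 11.
275 hashes to 3; slot 3 is free => place at 3.
296 hashes to 7; 7,8,11 taken => place at 16.
24 hashes to 7; 7,8,11,16 taken => place at 6.
Table: [—, —, —, 275, —, —, 24, 364, 908, —, —, 432, 539, —, —, —, 296]

16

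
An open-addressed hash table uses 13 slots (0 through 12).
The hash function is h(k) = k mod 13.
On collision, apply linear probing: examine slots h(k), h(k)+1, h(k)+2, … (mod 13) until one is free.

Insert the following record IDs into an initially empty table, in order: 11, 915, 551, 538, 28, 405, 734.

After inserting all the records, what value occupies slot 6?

551

11 hashes to 11; slot 11 is free => place at 11.
915 hashes to 5; slot 5 is free => place at 5.
551 hashes to 5; 5 taken => place at 6.
538 hashes to 5; 5,6 taken => place at 7.
28 hashes to 2; slot 2 is free => place at 2.
405 hashes to 2; 2 taken => place at 3.
734 hashes to 6; 6,7 taken => place at 8.
Table: [∅, ∅, 28, 405, ∅, 915, 551, 538, 734, ∅, ∅, 11, ∅]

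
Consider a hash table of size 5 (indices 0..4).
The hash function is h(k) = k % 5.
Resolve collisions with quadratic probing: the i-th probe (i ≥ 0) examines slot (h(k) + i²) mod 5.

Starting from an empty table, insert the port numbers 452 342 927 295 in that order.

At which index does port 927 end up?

1

Insert 452: h=2, slot 2 empty => index 2.
Insert 342: h=2, slot 2 occupied => index 3.
Insert 927: h=2, slots 2,3 occupied => index 1.
Insert 295: h=0, slot 0 empty => index 0.
Table: [295, 927, 452, 342, _]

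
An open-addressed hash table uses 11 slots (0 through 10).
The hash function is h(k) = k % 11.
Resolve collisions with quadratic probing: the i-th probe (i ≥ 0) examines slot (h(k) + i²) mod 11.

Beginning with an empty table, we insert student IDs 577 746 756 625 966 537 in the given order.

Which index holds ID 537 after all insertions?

Insert 577: h=5, slot 5 empty -> index 5.
Insert 746: h=9, slot 9 empty -> index 9.
Insert 756: h=8, slot 8 empty -> index 8.
Insert 625: h=9, slot 9 occupied -> index 10.
Insert 966: h=9, slots 9,10 occupied -> index 2.
Insert 537: h=9, slots 9,10,2 occupied -> index 7.
Table: [-, -, 966, -, -, 577, -, 537, 756, 746, 625]

7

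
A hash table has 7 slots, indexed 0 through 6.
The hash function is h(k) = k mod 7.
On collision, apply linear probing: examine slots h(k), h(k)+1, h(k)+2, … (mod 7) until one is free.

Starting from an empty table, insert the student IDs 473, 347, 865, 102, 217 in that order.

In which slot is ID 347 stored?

Insert 473: h=4, slot 4 empty → index 4.
Insert 347: h=4, slot 4 occupied → index 5.
Insert 865: h=4, slots 4,5 occupied → index 6.
Insert 102: h=4, slots 4,5,6 occupied → index 0.
Insert 217: h=0, slot 0 occupied → index 1.
Table: [102, 217, ., ., 473, 347, 865]

5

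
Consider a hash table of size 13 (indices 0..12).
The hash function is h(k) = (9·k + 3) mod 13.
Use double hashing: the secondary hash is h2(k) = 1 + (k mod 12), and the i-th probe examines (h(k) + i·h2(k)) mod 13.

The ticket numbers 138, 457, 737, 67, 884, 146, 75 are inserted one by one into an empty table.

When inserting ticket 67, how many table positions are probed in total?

2

138 hashes to 10; slot 10 is free → place at 10.
457 hashes to 8; slot 8 is free → place at 8.
737 hashes to 6; slot 6 is free → place at 6.
67 hashes to 8, h2=8; 8 taken → place at 3.
884 hashes to 3, h2=9; 3 taken → place at 12.
146 hashes to 4; slot 4 is free → place at 4.
75 hashes to 2; slot 2 is free → place at 2.
Table: [., ., 75, 67, 146, ., 737, ., 457, ., 138, ., 884]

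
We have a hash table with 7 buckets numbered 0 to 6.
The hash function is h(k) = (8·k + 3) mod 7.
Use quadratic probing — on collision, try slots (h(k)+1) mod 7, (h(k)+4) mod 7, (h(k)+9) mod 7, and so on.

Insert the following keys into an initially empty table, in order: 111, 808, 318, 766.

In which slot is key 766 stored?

111: h=2 -> slot 2
808: h=6 -> slot 6
318: h=6, probe 6,0 -> slot 0
766: h=6, probe 6,0,3 -> slot 3
Table: [318, —, 111, 766, —, —, 808]

3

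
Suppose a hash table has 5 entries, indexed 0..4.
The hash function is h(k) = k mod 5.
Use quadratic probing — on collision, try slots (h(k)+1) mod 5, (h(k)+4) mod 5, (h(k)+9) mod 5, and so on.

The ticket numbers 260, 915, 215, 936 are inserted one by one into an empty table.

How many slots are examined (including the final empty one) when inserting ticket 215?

3

260: h=0 -> slot 0
915: h=0, probe 0,1 -> slot 1
215: h=0, probe 0,1,4 -> slot 4
936: h=1, probe 1,2 -> slot 2
Table: [260, 915, 936, ∅, 215]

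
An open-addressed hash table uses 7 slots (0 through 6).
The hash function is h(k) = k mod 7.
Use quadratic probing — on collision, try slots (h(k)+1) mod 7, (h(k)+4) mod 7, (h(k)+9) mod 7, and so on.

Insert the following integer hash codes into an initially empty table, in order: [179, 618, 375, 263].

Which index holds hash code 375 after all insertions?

5

179 hashes to 4; slot 4 is free → place at 4.
618 hashes to 2; slot 2 is free → place at 2.
375 hashes to 4; 4 taken → place at 5.
263 hashes to 4; 4,5 taken → place at 1.
Table: [-, 263, 618, -, 179, 375, -]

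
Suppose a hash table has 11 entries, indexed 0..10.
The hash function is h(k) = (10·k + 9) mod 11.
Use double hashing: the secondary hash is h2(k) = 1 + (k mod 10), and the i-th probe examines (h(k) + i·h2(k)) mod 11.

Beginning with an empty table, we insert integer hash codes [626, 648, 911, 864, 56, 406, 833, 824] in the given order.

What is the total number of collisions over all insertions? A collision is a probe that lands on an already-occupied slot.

5

Insert 626: h=10, slot 10 empty => index 10.
Insert 648: h=10, h2=9, slot 10 occupied => index 8.
Insert 911: h=0, slot 0 empty => index 0.
Insert 864: h=3, slot 3 empty => index 3.
Insert 56: h=8, h2=7, slot 8 occupied => index 4.
Insert 406: h=10, h2=7, slot 10 occupied => index 6.
Insert 833: h=1, slot 1 empty => index 1.
Insert 824: h=10, h2=5, slots 10,4 occupied => index 9.
Table: [911, 833, ., 864, 56, ., 406, ., 648, 824, 626]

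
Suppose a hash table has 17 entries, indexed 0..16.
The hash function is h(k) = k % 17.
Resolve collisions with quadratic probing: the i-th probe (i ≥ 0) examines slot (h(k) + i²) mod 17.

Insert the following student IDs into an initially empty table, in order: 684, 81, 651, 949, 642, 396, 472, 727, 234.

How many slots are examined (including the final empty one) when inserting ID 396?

2

684: h=4 -> slot 4
81: h=13 -> slot 13
651: h=5 -> slot 5
949: h=14 -> slot 14
642: h=13, probe 13,14,0 -> slot 0
396: h=5, probe 5,6 -> slot 6
472: h=13, probe 13,14,0,5,12 -> slot 12
727: h=13, probe 13,14,0,5,12,4,15 -> slot 15
234: h=13, probe 13,14,0,5,12,4,15,11 -> slot 11
Table: [642, ∅, ∅, ∅, 684, 651, 396, ∅, ∅, ∅, ∅, 234, 472, 81, 949, 727, ∅]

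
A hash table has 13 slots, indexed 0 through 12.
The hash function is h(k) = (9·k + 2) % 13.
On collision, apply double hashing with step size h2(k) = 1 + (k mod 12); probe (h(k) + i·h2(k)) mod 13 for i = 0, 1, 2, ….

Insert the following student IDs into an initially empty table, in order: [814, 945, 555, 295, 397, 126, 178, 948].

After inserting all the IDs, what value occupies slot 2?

814: h=9 -> slot 9
945: h=5 -> slot 5
555: h=5, h2=4, probe 5,9,0 -> slot 0
295: h=5, h2=8, probe 5,0,8 -> slot 8
397: h=0, h2=2, probe 0,2 -> slot 2
126: h=5, h2=7, probe 5,12 -> slot 12
178: h=5, h2=11, probe 5,3 -> slot 3
948: h=6 -> slot 6
Table: [555, _, 397, 178, _, 945, 948, _, 295, 814, _, _, 126]

397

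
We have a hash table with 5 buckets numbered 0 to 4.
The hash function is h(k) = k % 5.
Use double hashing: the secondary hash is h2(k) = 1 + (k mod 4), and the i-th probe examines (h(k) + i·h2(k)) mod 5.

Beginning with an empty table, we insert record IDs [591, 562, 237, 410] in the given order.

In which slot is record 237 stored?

591 hashes to 1; slot 1 is free → place at 1.
562 hashes to 2; slot 2 is free → place at 2.
237 hashes to 2, h2=2; 2 taken → place at 4.
410 hashes to 0; slot 0 is free → place at 0.
Table: [410, 591, 562, -, 237]

4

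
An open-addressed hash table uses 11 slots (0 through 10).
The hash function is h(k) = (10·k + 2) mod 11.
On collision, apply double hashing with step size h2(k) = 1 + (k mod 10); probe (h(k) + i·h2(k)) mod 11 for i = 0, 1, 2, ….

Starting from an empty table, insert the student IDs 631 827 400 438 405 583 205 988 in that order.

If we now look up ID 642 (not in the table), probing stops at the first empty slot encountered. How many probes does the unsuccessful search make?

631 hashes to 9; slot 9 is free => place at 9.
827 hashes to 0; slot 0 is free => place at 0.
400 hashes to 9, h2=1; 9 taken => place at 10.
438 hashes to 4; slot 4 is free => place at 4.
405 hashes to 4, h2=6; 4,10 taken => place at 5.
583 hashes to 2; slot 2 is free => place at 2.
205 hashes to 6; slot 6 is free => place at 6.
988 hashes to 4, h2=9; 4,2,0,9 taken => place at 7.
Table: [827, —, 583, —, 438, 405, 205, 988, —, 631, 400]
Lookup 642: h=9, h2=3, probe 9,1 → slot 1 empty, not found.

2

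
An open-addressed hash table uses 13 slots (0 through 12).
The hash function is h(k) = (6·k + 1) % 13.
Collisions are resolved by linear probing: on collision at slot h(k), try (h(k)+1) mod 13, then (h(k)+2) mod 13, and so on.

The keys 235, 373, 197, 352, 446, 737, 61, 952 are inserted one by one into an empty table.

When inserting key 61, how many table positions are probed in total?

235: h=7 => slot 7
373: h=3 => slot 3
197: h=0 => slot 0
352: h=7, probe 7,8 => slot 8
446: h=12 => slot 12
737: h=3, probe 3,4 => slot 4
61: h=3, probe 3,4,5 => slot 5
952: h=6 => slot 6
Table: [197, _, _, 373, 737, 61, 952, 235, 352, _, _, _, 446]

3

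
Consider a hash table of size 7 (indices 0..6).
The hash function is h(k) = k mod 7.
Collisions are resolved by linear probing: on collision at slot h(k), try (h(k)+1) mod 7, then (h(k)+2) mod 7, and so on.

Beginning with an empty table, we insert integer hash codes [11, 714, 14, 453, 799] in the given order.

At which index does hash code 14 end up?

1

11 hashes to 4; slot 4 is free → place at 4.
714 hashes to 0; slot 0 is free → place at 0.
14 hashes to 0; 0 taken → place at 1.
453 hashes to 5; slot 5 is free → place at 5.
799 hashes to 1; 1 taken → place at 2.
Table: [714, 14, 799, _, 11, 453, _]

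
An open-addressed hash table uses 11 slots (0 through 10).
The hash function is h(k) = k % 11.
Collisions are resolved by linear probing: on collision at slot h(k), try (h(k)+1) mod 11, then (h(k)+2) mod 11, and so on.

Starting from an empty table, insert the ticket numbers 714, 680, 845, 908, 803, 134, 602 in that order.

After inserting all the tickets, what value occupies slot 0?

845

Insert 714: h=10, slot 10 empty => index 10.
Insert 680: h=9, slot 9 empty => index 9.
Insert 845: h=9, slots 9,10 occupied => index 0.
Insert 908: h=6, slot 6 empty => index 6.
Insert 803: h=0, slot 0 occupied => index 1.
Insert 134: h=2, slot 2 empty => index 2.
Insert 602: h=8, slot 8 empty => index 8.
Table: [845, 803, 134, -, -, -, 908, -, 602, 680, 714]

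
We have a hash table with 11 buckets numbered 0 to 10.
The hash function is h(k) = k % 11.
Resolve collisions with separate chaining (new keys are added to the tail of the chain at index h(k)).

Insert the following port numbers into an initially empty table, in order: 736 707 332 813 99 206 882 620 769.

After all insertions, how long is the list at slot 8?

1

736 -> bucket 10
707 -> bucket 3
332 -> bucket 2
813 -> bucket 10 (collision)
99 -> bucket 0
206 -> bucket 8
882 -> bucket 2 (collision)
620 -> bucket 4
769 -> bucket 10 (collision)
Final buckets:
0: 99
1: _
2: 332 -> 882
3: 707
4: 620
5: _
6: _
7: _
8: 206
9: _
10: 736 -> 813 -> 769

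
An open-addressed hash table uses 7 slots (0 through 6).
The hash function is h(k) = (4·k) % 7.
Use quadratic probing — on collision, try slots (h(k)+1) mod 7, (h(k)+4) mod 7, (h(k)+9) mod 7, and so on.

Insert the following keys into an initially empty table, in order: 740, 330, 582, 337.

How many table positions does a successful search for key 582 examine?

2

Insert 740: h=6, slot 6 empty → index 6.
Insert 330: h=4, slot 4 empty → index 4.
Insert 582: h=4, slot 4 occupied → index 5.
Insert 337: h=4, slots 4,5 occupied → index 1.
Table: [∅, 337, ∅, ∅, 330, 582, 740]
Lookup 582: h=4, probe 4,5 → found at 5.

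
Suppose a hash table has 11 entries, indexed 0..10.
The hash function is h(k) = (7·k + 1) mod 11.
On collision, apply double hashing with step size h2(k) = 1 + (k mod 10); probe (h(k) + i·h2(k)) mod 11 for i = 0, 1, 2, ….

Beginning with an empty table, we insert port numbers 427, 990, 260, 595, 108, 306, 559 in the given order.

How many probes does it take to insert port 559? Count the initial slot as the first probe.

427: h=9 -> slot 9
990: h=1 -> slot 1
260: h=6 -> slot 6
595: h=8 -> slot 8
108: h=9, h2=9, probe 9,7 -> slot 7
306: h=9, h2=7, probe 9,5 -> slot 5
559: h=9, h2=10, probe 9,8,7,6,5,4 -> slot 4
Table: [∅, 990, ∅, ∅, 559, 306, 260, 108, 595, 427, ∅]

6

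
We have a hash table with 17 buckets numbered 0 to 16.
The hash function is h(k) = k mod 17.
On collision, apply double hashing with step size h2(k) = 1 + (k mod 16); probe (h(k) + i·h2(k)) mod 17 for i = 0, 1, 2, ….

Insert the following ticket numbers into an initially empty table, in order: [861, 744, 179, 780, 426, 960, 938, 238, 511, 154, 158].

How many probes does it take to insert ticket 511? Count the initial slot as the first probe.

3

Insert 861: h=11, slot 11 empty → index 11.
Insert 744: h=13, slot 13 empty → index 13.
Insert 179: h=9, slot 9 empty → index 9.
Insert 780: h=15, slot 15 empty → index 15.
Insert 426: h=1, slot 1 empty → index 1.
Insert 960: h=8, slot 8 empty → index 8.
Insert 938: h=3, slot 3 empty → index 3.
Insert 238: h=0, slot 0 empty → index 0.
Insert 511: h=1, h2=16, slots 1,0 occupied → index 16.
Insert 154: h=1, h2=11, slot 1 occupied → index 12.
Insert 158: h=5, slot 5 empty → index 5.
Table: [238, 426, ∅, 938, ∅, 158, ∅, ∅, 960, 179, ∅, 861, 154, 744, ∅, 780, 511]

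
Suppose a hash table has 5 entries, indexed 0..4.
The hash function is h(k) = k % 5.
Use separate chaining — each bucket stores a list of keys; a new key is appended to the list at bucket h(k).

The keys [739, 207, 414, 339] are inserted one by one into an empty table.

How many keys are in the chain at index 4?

3

Insert 739: h=4, bucket 4 empty → new chain.
Insert 207: h=2, bucket 2 empty → new chain.
Insert 414: h=4, bucket 4 nonempty → append to chain.
Insert 339: h=4, bucket 4 nonempty → append to chain.
Final buckets:
0: ∅
1: ∅
2: 207
3: ∅
4: 739 -> 414 -> 339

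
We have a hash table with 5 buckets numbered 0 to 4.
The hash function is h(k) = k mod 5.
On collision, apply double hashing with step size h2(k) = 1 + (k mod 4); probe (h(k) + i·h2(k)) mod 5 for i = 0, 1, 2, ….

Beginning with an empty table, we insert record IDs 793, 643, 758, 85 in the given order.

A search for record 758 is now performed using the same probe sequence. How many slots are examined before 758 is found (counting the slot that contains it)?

793: h=3 => slot 3
643: h=3, h2=4, probe 3,2 => slot 2
758: h=3, h2=3, probe 3,1 => slot 1
85: h=0 => slot 0
Table: [85, 758, 643, 793, _]
Lookup 758: h=3, h2=3, probe 3,1 → found at 1.

2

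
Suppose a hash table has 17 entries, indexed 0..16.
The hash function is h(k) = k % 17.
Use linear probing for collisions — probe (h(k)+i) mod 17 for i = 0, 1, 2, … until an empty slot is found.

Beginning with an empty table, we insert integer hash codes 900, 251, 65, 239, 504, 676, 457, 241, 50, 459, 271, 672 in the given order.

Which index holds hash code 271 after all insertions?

5

900 hashes to 16; slot 16 is free → place at 16.
251 hashes to 13; slot 13 is free → place at 13.
65 hashes to 14; slot 14 is free → place at 14.
239 hashes to 1; slot 1 is free → place at 1.
504 hashes to 11; slot 11 is free → place at 11.
676 hashes to 13; 13,14 taken → place at 15.
457 hashes to 15; 15,16 taken → place at 0.
241 hashes to 3; slot 3 is free → place at 3.
50 hashes to 16; 16,0,1 taken → place at 2.
459 hashes to 0; 0,1,2,3 taken → place at 4.
271 hashes to 16; 16,0,1,2,3,4 taken → place at 5.
672 hashes to 9; slot 9 is free → place at 9.
Table: [457, 239, 50, 241, 459, 271, -, -, -, 672, -, 504, -, 251, 65, 676, 900]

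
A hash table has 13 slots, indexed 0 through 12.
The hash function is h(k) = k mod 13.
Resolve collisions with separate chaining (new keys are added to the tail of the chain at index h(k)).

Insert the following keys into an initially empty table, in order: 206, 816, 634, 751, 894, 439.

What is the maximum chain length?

206 → bucket 11
816 → bucket 10
634 → bucket 10 (collision)
751 → bucket 10 (collision)
894 → bucket 10 (collision)
439 → bucket 10 (collision)
Final buckets:
0: ∅
1: ∅
2: ∅
3: ∅
4: ∅
5: ∅
6: ∅
7: ∅
8: ∅
9: ∅
10: 816 -> 634 -> 751 -> 894 -> 439
11: 206
12: ∅

5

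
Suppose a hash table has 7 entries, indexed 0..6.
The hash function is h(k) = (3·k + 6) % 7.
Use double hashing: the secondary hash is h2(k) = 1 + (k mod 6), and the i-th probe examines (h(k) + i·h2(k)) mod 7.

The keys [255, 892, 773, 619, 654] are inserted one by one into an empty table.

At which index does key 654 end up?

255 hashes to 1; slot 1 is free -> place at 1.
892 hashes to 1, h2=5; 1 taken -> place at 6.
773 hashes to 1, h2=6; 1 taken -> place at 0.
619 hashes to 1, h2=2; 1 taken -> place at 3.
654 hashes to 1, h2=1; 1 taken -> place at 2.
Table: [773, 255, 654, 619, ∅, ∅, 892]

2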